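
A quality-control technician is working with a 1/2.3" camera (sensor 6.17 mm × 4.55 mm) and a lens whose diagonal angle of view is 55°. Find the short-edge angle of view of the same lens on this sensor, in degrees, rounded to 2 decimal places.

34.34°

Sensor diagonal = √(6.17² + 4.55²) = √58.7714 ≈ 7.6663 mm.
From the diagonal AOV: f = 7.6663 / (2·tan(27.5°)) = 7.6663 / 1.04113 ≈ 7.3634 mm.
Short-edge AOV = 2·arctan(4.55 / (2 × 7.3634)) = 2·arctan(0.30896) ≈ 34.3383°.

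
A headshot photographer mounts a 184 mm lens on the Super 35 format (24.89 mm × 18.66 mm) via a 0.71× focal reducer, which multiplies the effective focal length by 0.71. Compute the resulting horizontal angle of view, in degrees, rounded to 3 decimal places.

10.883°

Effective focal length f = 184 × 0.71 = 130.64 mm.
α = 2·arctan(24.89 / (2 × 130.64)) = 2·arctan(0.09526) ≈ 10.8834°.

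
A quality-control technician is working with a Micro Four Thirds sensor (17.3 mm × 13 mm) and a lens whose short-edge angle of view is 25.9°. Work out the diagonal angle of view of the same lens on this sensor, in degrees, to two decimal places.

From the short-edge AOV: f = 13 / (2·tan(12.95°)) = 13 / 0.45990 ≈ 28.2671 mm.
Sensor diagonal = √(17.3² + 13²) = √468.2900 ≈ 21.6400 mm.
Diagonal AOV = 2·arctan(21.6400 / (2 × 28.2671)) = 2·arctan(0.38278) ≈ 41.8914°.

41.89°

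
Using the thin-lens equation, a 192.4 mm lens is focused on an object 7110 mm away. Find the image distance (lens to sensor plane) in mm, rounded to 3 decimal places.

197.751 mm

1/dᵢ = 1/f − 1/dₒ = 1/192.4 − 1/7110 = 0.0050569 mm⁻¹.
dᵢ = 1/0.0050569 ≈ 197.7512 mm.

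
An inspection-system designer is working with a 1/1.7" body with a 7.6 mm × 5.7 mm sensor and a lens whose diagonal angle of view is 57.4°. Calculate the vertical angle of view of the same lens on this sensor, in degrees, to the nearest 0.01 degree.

36.37°

Sensor diagonal = √(7.6² + 5.7²) = √90.2500 ≈ 9.5000 mm.
From the diagonal AOV: f = 9.5000 / (2·tan(28.7°)) = 9.5000 / 1.09497 ≈ 8.6761 mm.
Vertical AOV = 2·arctan(5.7 / (2 × 8.6761)) = 2·arctan(0.32849) ≈ 36.3697°.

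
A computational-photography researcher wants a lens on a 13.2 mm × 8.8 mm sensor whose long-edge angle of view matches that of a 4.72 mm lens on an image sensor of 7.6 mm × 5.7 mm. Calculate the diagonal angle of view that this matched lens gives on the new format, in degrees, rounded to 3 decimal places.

88.113°

Equal long-edge AOV ⇒ f₂ = f₁ · 13.2/7.6 = 4.72 × 1.73684 ≈ 8.1979 mm.
Sensor diagonal = √(13.2² + 8.8²) = √251.6800 ≈ 15.8644 mm.
Diagonal AOV on the new format = 2·arctan(15.8644 / (2 × 8.1979)) = 2·arctan(0.96759) ≈ 88.1127°.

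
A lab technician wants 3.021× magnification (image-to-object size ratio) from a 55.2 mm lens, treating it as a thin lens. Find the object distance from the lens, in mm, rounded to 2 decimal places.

With m = dᵢ/dₒ and 1/f = 1/dₒ + 1/dᵢ, substituting dᵢ = m·dₒ gives 1/f = (1 + 1/m)/dₒ, hence dₒ = f·(1 + 1/m).
dₒ = 55.2 × (1 + 1/3.021) = 55.2 × 1.33102 ≈ 73.472 mm.

73.47 mm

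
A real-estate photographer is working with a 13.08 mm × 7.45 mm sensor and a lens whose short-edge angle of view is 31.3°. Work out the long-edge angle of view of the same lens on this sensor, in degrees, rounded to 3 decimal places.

From the short-edge AOV: f = 7.45 / (2·tan(15.65°)) = 7.45 / 0.56029 ≈ 13.2966 mm.
Long-edge AOV = 2·arctan(13.08 / (2 × 13.2966)) = 2·arctan(0.49185) ≈ 52.3809°.

52.381°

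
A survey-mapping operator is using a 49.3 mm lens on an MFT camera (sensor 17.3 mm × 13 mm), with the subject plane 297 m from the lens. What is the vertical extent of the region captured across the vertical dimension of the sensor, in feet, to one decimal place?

256.9 ft

dₒ: 297 m = 297000 mm.
Similar triangles through the lens centre give W/dₒ = h/dᵢ; with 1/f = 1/dₒ + 1/dᵢ this gives W = h·(dₒ − f)/f.
W = 13 mm × (297000 − 49.3) / 49.3 = 13 × 6023.3408 ≈ 78303.430 mm = 78303.430/304.8 ft = 256.901 ft.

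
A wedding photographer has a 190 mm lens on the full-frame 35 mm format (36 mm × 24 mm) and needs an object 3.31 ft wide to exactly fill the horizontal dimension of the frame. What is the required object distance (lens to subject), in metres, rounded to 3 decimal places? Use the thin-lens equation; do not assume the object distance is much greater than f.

W: 3.31 ft × 304.8 mm/ft = 1008.89 mm.
Magnification m = w/W = dᵢ/dₒ; combined with 1/f = 1/dₒ + 1/dᵢ this gives dₒ = f·(1 + W/w).
dₒ = 190 mm × (1 + 1008.89/36) = 190 × 29.0247 ≈ 5514.686 mm = 5.51469 m.

5.515 m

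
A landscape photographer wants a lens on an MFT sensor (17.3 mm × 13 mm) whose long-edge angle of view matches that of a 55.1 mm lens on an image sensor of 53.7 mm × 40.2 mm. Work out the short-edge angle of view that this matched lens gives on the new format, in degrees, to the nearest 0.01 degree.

Equal long-edge AOV ⇒ f₂ = f₁ · 17.3/53.7 = 55.1 × 0.32216 ≈ 17.7510 mm.
Short-edge AOV on the new format = 2·arctan(13 / (2 × 17.7510)) = 2·arctan(0.36618) ≈ 40.2230°.

40.22°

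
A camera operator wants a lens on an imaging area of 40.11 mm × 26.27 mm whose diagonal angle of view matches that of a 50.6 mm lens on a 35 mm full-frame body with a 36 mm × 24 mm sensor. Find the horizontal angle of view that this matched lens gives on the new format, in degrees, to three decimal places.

Sensor diagonal = √(36² + 24²) = √1872.0000 ≈ 43.2666 mm.
Sensor diagonal = √(40.11² + 26.27²) = √2298.9250 ≈ 47.9471 mm.
Equal diagonal AOV ⇒ f₂ = f₁ · 47.9471/43.2666 = 50.6 × 1.10818 ≈ 56.0738 mm.
Horizontal AOV on the new format = 2·arctan(40.11 / (2 × 56.0738)) = 2·arctan(0.35765) ≈ 39.3596°.

39.360°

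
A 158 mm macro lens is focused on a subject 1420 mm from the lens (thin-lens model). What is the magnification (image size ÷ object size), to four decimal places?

Thin lens: 1/f = 1/dₒ + 1/dᵢ → 1/dᵢ = 1/158 − 1/1420 = 0.0056249 mm⁻¹, so dᵢ ≈ 177.7813 mm.
Magnification m = dᵢ/dₒ = 177.7813/1420 ≈ 0.12520.

0.1252×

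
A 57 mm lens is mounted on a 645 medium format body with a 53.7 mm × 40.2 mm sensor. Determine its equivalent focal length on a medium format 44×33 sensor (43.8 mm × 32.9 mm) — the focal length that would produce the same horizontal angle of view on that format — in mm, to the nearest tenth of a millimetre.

46.5 mm

Equal angle of view means equal width/f ratio, so f₂ = f₁ · (width₂/width₁) = 57 × 43.8/53.7.
f₂ = 57 × 0.81564 ≈ 46.492 mm.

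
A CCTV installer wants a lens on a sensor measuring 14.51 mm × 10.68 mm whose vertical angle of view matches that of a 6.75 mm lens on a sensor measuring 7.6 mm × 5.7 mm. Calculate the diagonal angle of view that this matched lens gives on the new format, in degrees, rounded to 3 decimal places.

70.922°

Equal vertical AOV ⇒ f₂ = f₁ · 10.68/5.7 = 6.75 × 1.87368 ≈ 12.6474 mm.
Sensor diagonal = √(14.51² + 10.68²) = √324.6025 ≈ 18.0167 mm.
Diagonal AOV on the new format = 2·arctan(18.0167 / (2 × 12.6474)) = 2·arctan(0.71227) ≈ 70.9224°.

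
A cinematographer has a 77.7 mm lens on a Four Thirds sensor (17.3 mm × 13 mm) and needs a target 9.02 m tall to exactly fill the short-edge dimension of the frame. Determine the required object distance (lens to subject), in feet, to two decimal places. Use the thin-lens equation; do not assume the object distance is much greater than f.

177.13 ft

W: 9.02 m = 9020 mm.
Magnification m = h/W = dᵢ/dₒ; combined with 1/f = 1/dₒ + 1/dᵢ this gives dₒ = f·(1 + W/h).
dₒ = 77.7 mm × (1 + 9020/13) = 77.7 × 694.8462 ≈ 53989.546 mm = 53989.546/304.8 ft = 177.131 ft.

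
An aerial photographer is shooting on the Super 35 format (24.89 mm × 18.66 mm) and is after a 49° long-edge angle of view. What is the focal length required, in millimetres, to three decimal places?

From α = 2·arctan(w/2f) we get f = w / (2·tan(α/2)).
With w = 24.89 mm and α/2 = 24.5°, tan(α/2) ≈ 0.45573, so f ≈ 24.89 / 0.91145 ≈ 27.3081 mm.

27.308 mm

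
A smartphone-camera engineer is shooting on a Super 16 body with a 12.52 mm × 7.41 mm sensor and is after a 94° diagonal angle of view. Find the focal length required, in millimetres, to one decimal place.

6.8 mm

Sensor diagonal = √(12.52² + 7.41²) = √211.6585 ≈ 14.5485 mm.
From α = 2·arctan(d/2f) we get f = d / (2·tan(α/2)).
With d = 14.5485 mm and α/2 = 47°, tan(α/2) ≈ 1.07237, so f ≈ 14.5485 / 2.14474 ≈ 6.7833 mm.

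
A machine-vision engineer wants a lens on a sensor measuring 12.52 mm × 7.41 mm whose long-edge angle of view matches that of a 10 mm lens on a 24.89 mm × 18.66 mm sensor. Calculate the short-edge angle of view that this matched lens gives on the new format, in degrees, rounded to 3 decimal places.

Equal long-edge AOV ⇒ f₂ = f₁ · 12.52/24.89 = 10 × 0.50301 ≈ 5.0301 mm.
Short-edge AOV on the new format = 2·arctan(7.41 / (2 × 5.0301)) = 2·arctan(0.73656) ≈ 72.7478°.

72.748°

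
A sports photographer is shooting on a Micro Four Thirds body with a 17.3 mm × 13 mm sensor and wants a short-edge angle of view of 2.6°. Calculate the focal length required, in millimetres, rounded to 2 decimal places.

286.43 mm

From α = 2·arctan(h/2f) we get f = h / (2·tan(α/2)).
With h = 13 mm and α/2 = 1.3°, tan(α/2) ≈ 0.02269, so f ≈ 13 / 0.04539 ≈ 286.4297 mm.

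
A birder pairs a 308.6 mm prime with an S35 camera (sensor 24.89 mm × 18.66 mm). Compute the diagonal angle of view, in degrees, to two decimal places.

Sensor diagonal = √(24.89² + 18.66²) = √967.7077 ≈ 31.1080 mm.
Angle of view α = 2·arctan(d/2f) with d = 31.1080 mm and f = 308.6 mm.
d/2f = 0.05040; arctan(0.05040) ≈ 2.8854°, so α ≈ 5.7707°.

5.77°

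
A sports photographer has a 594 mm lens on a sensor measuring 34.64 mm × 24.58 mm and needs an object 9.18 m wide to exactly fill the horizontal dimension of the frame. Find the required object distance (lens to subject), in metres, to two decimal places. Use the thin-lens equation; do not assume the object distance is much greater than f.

W: 9.18 m = 9180 mm.
Magnification m = w/W = dᵢ/dₒ; combined with 1/f = 1/dₒ + 1/dᵢ this gives dₒ = f·(1 + W/w).
dₒ = 594 mm × (1 + 9180/34.64) = 594 × 266.0115 ≈ 158010.859 mm = 158.011 m.

158.01 m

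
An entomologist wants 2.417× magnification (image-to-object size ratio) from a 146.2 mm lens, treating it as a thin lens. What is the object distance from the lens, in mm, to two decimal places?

With m = dᵢ/dₒ and 1/f = 1/dₒ + 1/dᵢ, substituting dᵢ = m·dₒ gives 1/f = (1 + 1/m)/dₒ, hence dₒ = f·(1 + 1/m).
dₒ = 146.2 × (1 + 1/2.417) = 146.2 × 1.41374 ≈ 206.688 mm.

206.69 mm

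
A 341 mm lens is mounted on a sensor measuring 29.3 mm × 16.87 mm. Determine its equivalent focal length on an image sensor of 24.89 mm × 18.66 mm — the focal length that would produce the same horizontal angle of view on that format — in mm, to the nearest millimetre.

290 mm

Equal angle of view means equal width/f ratio, so f₂ = f₁ · (width₂/width₁) = 341 × 24.89/29.3.
f₂ = 341 × 0.84949 ≈ 289.675 mm.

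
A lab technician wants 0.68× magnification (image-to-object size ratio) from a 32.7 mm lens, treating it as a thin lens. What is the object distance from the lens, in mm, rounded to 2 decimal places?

80.79 mm

With m = dᵢ/dₒ and 1/f = 1/dₒ + 1/dᵢ, substituting dᵢ = m·dₒ gives 1/f = (1 + 1/m)/dₒ, hence dₒ = f·(1 + 1/m).
dₒ = 32.7 × (1 + 1/0.68) = 32.7 × 2.47059 ≈ 80.788 mm.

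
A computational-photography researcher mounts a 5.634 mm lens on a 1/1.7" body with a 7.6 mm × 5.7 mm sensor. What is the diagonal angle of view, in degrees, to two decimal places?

Sensor diagonal = √(7.6² + 5.7²) = √90.2500 ≈ 9.5000 mm.
Angle of view α = 2·arctan(d/2f) with d = 9.5000 mm and f = 5.634 mm.
d/2f = 0.84310; arctan(0.84310) ≈ 40.1341°, so α ≈ 80.2682°.

80.27°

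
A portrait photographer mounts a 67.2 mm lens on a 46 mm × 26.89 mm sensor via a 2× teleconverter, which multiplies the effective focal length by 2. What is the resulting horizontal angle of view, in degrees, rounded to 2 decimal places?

19.42°

Effective focal length f = 67.2 × 2 = 134.4 mm.
α = 2·arctan(46 / (2 × 134.4)) = 2·arctan(0.17113) ≈ 19.4220°.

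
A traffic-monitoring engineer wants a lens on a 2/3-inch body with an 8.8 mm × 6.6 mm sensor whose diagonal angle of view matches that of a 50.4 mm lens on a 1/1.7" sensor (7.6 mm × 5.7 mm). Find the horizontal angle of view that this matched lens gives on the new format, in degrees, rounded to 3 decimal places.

8.624°

Sensor diagonal = √(7.6² + 5.7²) = √90.2500 ≈ 9.5000 mm.
Sensor diagonal = √(8.8² + 6.6²) = √121.0000 ≈ 11.0000 mm.
Equal diagonal AOV ⇒ f₂ = f₁ · 11.0000/9.5000 = 50.4 × 1.15789 ≈ 58.3579 mm.
Horizontal AOV on the new format = 2·arctan(8.8 / (2 × 58.3579)) = 2·arctan(0.07540) ≈ 8.6235°.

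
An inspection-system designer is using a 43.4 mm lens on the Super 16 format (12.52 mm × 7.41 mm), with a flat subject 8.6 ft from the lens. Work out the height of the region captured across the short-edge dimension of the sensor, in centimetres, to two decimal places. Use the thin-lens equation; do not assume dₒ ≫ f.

44.01 cm

dₒ: 8.6 ft × 304.8 mm/ft = 2621.28 mm.
Similar triangles through the lens centre give W/dₒ = h/dᵢ; with 1/f = 1/dₒ + 1/dᵢ this gives W = h·(dₒ − f)/f.
W = 7.41 mm × (2621.28 − 43.4) / 43.4 = 7.41 × 59.3982 ≈ 440.140 mm = 44.014 cm.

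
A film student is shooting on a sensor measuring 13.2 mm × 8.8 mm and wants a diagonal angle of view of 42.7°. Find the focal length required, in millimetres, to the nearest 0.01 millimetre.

20.29 mm

Sensor diagonal = √(13.2² + 8.8²) = √251.6800 ≈ 15.8644 mm.
From α = 2·arctan(d/2f) we get f = d / (2·tan(α/2)).
With d = 15.8644 mm and α/2 = 21.35°, tan(α/2) ≈ 0.39089, so f ≈ 15.8644 / 0.78178 ≈ 20.2927 mm.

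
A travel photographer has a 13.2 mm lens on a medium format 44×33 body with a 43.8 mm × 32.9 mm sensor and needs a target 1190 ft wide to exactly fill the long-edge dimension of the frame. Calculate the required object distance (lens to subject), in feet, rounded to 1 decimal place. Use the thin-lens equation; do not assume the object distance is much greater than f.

358.7 ft

W: 1190 ft × 304.8 mm/ft = 362711.99 mm.
Magnification m = w/W = dᵢ/dₒ; combined with 1/f = 1/dₒ + 1/dᵢ this gives dₒ = f·(1 + W/w).
dₒ = 13.2 mm × (1 + 362712/43.8) = 13.2 × 8282.0956 ≈ 109323.662 mm = 109323.662/304.8 ft = 358.673 ft.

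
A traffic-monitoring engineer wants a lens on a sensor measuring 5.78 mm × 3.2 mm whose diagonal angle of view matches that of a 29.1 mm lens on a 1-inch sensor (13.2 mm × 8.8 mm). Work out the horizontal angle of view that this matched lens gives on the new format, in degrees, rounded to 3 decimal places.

Sensor diagonal = √(13.2² + 8.8²) = √251.6800 ≈ 15.8644 mm.
Sensor diagonal = √(5.78² + 3.2²) = √43.6484 ≈ 6.6067 mm.
Equal diagonal AOV ⇒ f₂ = f₁ · 6.6067/15.8644 = 29.1 × 0.41645 ≈ 12.1186 mm.
Horizontal AOV on the new format = 2·arctan(5.78 / (2 × 12.1186)) = 2·arctan(0.23848) ≈ 26.8263°.

26.826°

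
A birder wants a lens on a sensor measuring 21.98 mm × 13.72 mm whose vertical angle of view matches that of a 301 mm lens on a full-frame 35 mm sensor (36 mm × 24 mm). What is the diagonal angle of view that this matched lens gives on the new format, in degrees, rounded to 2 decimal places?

8.61°

Equal vertical AOV ⇒ f₂ = f₁ · 13.72/24 = 301 × 0.57167 ≈ 172.0717 mm.
Sensor diagonal = √(21.98² + 13.72²) = √671.3588 ≈ 25.9106 mm.
Diagonal AOV on the new format = 2·arctan(25.9106 / (2 × 172.0717)) = 2·arctan(0.07529) ≈ 8.6114°.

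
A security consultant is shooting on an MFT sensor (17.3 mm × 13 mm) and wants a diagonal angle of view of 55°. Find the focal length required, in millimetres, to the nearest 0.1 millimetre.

Sensor diagonal = √(17.3² + 13²) = √468.2900 ≈ 21.6400 mm.
From α = 2·arctan(d/2f) we get f = d / (2·tan(α/2)).
With d = 21.6400 mm and α/2 = 27.5°, tan(α/2) ≈ 0.52057, so f ≈ 21.6400 / 1.04113 ≈ 20.7850 mm.

20.8 mm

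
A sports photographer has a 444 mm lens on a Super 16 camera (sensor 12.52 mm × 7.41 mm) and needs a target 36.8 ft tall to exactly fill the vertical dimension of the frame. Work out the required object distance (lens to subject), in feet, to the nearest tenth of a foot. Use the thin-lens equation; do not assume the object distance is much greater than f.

W: 36.8 ft × 304.8 mm/ft = 11216.64 mm.
Magnification m = h/W = dᵢ/dₒ; combined with 1/f = 1/dₒ + 1/dᵢ this gives dₒ = f·(1 + W/h).
dₒ = 444 mm × (1 + 11216.6/7.41) = 444 × 1514.7166 ≈ 672534.149 mm = 672534.149/304.8 ft = 2206.48 ft.

2206.5 ft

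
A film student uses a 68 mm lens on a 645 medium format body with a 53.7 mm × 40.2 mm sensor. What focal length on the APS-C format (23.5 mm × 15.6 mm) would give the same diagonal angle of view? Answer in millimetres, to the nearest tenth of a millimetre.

28.6 mm

Sensor diagonal = √(53.7² + 40.2²) = √4499.7300 ≈ 67.0800 mm.
Sensor diagonal = √(23.5² + 15.6²) = √795.6100 ≈ 28.2066 mm.
Equal angle of view means equal diagonal/f ratio, so f₂ = f₁ · (diagonal₂/diagonal₁) = 68 × 28.2066/67.0800.
f₂ = 68 × 0.42049 ≈ 28.593 mm.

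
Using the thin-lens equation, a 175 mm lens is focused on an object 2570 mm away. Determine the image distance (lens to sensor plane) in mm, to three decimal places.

187.787 mm

1/dᵢ = 1/f − 1/dₒ = 1/175 − 1/2570 = 0.0053252 mm⁻¹.
dᵢ = 1/0.0053252 ≈ 187.7871 mm.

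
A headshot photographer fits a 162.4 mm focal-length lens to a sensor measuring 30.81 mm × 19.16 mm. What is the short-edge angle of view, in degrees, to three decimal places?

Angle of view α = 2·arctan(h/2f) with h = 19.16 mm and f = 162.4 mm.
h/2f = 0.05899; arctan(0.05899) ≈ 3.3760°, so α ≈ 6.7519°.

6.752°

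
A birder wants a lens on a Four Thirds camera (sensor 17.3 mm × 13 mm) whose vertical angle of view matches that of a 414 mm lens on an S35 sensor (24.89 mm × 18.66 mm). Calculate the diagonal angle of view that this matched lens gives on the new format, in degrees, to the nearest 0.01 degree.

4.30°

Equal vertical AOV ⇒ f₂ = f₁ · 13/18.66 = 414 × 0.69668 ≈ 288.4244 mm.
Sensor diagonal = √(17.3² + 13²) = √468.2900 ≈ 21.6400 mm.
Diagonal AOV on the new format = 2·arctan(21.6400 / (2 × 288.4244)) = 2·arctan(0.03751) ≈ 4.2968°.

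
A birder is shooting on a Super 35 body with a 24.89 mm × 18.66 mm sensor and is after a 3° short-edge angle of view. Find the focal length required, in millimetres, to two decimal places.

From α = 2·arctan(h/2f) we get f = h / (2·tan(α/2)).
With h = 18.66 mm and α/2 = 1.5°, tan(α/2) ≈ 0.02619, so f ≈ 18.66 / 0.05237 ≈ 356.2983 mm.

356.30 mm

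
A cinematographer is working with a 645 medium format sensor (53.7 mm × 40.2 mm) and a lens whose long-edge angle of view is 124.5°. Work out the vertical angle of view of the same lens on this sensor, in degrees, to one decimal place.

109.8°

From the long-edge AOV: f = 53.7 / (2·tan(62.25°)) = 53.7 / 3.80137 ≈ 14.1265 mm.
Vertical AOV = 2·arctan(40.2 / (2 × 14.1265)) = 2·arctan(1.42286) ≈ 109.8002°.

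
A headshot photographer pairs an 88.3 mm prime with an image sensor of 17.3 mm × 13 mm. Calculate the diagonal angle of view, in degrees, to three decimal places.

13.972°

Sensor diagonal = √(17.3² + 13²) = √468.2900 ≈ 21.6400 mm.
Angle of view α = 2·arctan(d/2f) with d = 21.6400 mm and f = 88.3 mm.
d/2f = 0.12254; arctan(0.12254) ≈ 6.9860°, so α ≈ 13.9720°.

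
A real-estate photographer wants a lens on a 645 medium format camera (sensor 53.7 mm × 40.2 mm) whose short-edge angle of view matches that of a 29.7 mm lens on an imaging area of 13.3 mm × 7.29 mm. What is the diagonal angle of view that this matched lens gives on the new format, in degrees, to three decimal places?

23.147°

Equal short-edge AOV ⇒ f₂ = f₁ · 40.2/7.29 = 29.7 × 5.51440 ≈ 163.7778 mm.
Sensor diagonal = √(53.7² + 40.2²) = √4499.7300 ≈ 67.0800 mm.
Diagonal AOV on the new format = 2·arctan(67.0800 / (2 × 163.7778)) = 2·arctan(0.20479) ≈ 23.1471°.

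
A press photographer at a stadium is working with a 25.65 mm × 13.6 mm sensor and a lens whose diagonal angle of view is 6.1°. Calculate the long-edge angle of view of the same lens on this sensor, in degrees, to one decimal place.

Sensor diagonal = √(25.65² + 13.6²) = √842.8825 ≈ 29.0324 mm.
From the diagonal AOV: f = 29.0324 / (2·tan(3.05°)) = 29.0324 / 0.10657 ≈ 272.4368 mm.
Long-edge AOV = 2·arctan(25.65 / (2 × 272.4368)) = 2·arctan(0.04708) ≈ 5.3904°.

5.4°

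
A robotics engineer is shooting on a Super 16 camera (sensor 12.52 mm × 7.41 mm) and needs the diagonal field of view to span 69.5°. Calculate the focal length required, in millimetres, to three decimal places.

10.486 mm

Sensor diagonal = √(12.52² + 7.41²) = √211.6585 ≈ 14.5485 mm.
From α = 2·arctan(d/2f) we get f = d / (2·tan(α/2)).
With d = 14.5485 mm and α/2 = 34.75°, tan(α/2) ≈ 0.69372, so f ≈ 14.5485 / 1.38745 ≈ 10.4858 mm.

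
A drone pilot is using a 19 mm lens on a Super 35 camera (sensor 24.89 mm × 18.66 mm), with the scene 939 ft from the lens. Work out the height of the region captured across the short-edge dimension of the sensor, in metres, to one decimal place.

dₒ: 939 ft × 304.8 mm/ft = 286207.19 mm.
Similar triangles through the lens centre give W/dₒ = h/dᵢ; with 1/f = 1/dₒ + 1/dᵢ this gives W = h·(dₒ − f)/f.
W = 18.66 mm × (286207 − 19) / 19 = 18.66 × 15062.5364 ≈ 281066.928 mm = 281.067 m.

281.1 m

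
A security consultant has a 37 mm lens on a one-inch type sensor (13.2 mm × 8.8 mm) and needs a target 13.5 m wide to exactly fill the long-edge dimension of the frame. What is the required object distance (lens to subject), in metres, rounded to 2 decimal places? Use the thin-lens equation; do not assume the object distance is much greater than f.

37.88 m

W: 13.5 m = 13500 mm.
Magnification m = w/W = dᵢ/dₒ; combined with 1/f = 1/dₒ + 1/dᵢ this gives dₒ = f·(1 + W/w).
dₒ = 37 mm × (1 + 13500/13.2) = 37 × 1023.7273 ≈ 37877.909 mm = 37.8779 m.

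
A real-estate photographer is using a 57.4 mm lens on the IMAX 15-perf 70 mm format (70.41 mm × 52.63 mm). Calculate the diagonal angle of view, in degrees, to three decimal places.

Sensor diagonal = √(70.41² + 52.63²) = √7727.4850 ≈ 87.9061 mm.
Angle of view α = 2·arctan(d/2f) with d = 87.9061 mm and f = 57.4 mm.
d/2f = 0.76573; arctan(0.76573) ≈ 37.4425°, so α ≈ 74.8849°.

74.885°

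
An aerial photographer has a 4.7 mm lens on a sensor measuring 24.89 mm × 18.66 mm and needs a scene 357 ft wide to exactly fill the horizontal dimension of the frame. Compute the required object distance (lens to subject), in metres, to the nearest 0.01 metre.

20.55 m

W: 357 ft × 304.8 mm/ft = 108813.60 mm.
Magnification m = w/W = dᵢ/dₒ; combined with 1/f = 1/dₒ + 1/dᵢ this gives dₒ = f·(1 + W/w).
dₒ = 4.7 mm × (1 + 108814/24.89) = 4.7 × 4372.7797 ≈ 20552.065 mm = 20.5521 m.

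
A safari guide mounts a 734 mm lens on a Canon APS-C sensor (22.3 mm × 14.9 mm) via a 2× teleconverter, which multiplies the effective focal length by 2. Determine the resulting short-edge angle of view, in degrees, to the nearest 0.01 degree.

Effective focal length f = 734 × 2 = 1468 mm.
α = 2·arctan(14.9 / (2 × 1468)) = 2·arctan(0.00507) ≈ 0.5815°.

0.58°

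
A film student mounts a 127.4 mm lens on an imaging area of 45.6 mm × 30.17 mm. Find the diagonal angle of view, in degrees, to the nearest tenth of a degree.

Sensor diagonal = √(45.6² + 30.17²) = √2989.5889 ≈ 54.6771 mm.
Angle of view α = 2·arctan(d/2f) with d = 54.6771 mm and f = 127.4 mm.
d/2f = 0.21459; arctan(0.21459) ≈ 12.1113°, so α ≈ 24.2227°.

24.2°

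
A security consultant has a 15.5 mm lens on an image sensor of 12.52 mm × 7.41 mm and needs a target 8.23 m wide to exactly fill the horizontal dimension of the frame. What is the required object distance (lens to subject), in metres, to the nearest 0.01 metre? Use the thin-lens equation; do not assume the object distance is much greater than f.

W: 8.23 m = 8230 mm.
Magnification m = w/W = dᵢ/dₒ; combined with 1/f = 1/dₒ + 1/dᵢ this gives dₒ = f·(1 + W/w).
dₒ = 15.5 mm × (1 + 8230/12.52) = 15.5 × 658.3482 ≈ 10204.398 mm = 10.2044 m.

10.20 m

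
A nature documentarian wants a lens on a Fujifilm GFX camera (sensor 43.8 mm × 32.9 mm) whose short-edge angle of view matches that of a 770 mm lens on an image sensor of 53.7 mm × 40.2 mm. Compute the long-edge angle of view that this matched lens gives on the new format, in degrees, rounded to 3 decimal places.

3.981°

Equal short-edge AOV ⇒ f₂ = f₁ · 32.9/40.2 = 770 × 0.81841 ≈ 630.1741 mm.
Long-edge AOV on the new format = 2·arctan(43.8 / (2 × 630.1741)) = 2·arctan(0.03475) ≈ 3.9807°.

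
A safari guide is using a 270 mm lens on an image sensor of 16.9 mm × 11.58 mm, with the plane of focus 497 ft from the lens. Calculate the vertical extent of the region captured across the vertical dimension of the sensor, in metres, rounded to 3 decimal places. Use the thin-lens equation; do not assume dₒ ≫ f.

6.485 m

dₒ: 497 ft × 304.8 mm/ft = 151485.60 mm.
Similar triangles through the lens centre give W/dₒ = h/dᵢ; with 1/f = 1/dₒ + 1/dᵢ this gives W = h·(dₒ − f)/f.
W = 11.58 mm × (151486 − 270) / 270 = 11.58 × 560.0578 ≈ 6485.469 mm = 6.48547 m.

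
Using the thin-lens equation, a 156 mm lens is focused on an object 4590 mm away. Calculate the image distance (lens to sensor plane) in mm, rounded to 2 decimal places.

1/dᵢ = 1/f − 1/dₒ = 1/156 − 1/4590 = 0.0061924 mm⁻¹.
dᵢ = 1/0.0061924 ≈ 161.4885 mm.

161.49 mm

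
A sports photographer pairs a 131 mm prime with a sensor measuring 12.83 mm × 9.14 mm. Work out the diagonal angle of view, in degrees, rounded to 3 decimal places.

Sensor diagonal = √(12.83² + 9.14²) = √248.1485 ≈ 15.7527 mm.
Angle of view α = 2·arctan(d/2f) with d = 15.7527 mm and f = 131 mm.
d/2f = 0.06012; arctan(0.06012) ≈ 3.4408°, so α ≈ 6.8815°.

6.882°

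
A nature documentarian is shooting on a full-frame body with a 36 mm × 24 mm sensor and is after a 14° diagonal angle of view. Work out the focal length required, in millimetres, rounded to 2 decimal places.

176.19 mm

Sensor diagonal = √(36² + 24²) = √1872.0000 ≈ 43.2666 mm.
From α = 2·arctan(d/2f) we get f = d / (2·tan(α/2)).
With d = 43.2666 mm and α/2 = 7°, tan(α/2) ≈ 0.12278, so f ≈ 43.2666 / 0.24557 ≈ 176.1892 mm.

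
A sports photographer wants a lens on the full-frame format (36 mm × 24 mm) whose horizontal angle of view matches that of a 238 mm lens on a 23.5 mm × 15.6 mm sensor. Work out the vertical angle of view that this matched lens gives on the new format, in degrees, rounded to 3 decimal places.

Equal horizontal AOV ⇒ f₂ = f₁ · 36/23.5 = 238 × 1.53191 ≈ 364.5957 mm.
Vertical AOV on the new format = 2·arctan(24 / (2 × 364.5957)) = 2·arctan(0.03291) ≈ 3.7702°.

3.770°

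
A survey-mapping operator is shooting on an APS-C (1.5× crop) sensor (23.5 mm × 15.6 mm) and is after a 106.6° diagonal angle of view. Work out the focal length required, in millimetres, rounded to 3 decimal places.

Sensor diagonal = √(23.5² + 15.6²) = √795.6100 ≈ 28.2066 mm.
From α = 2·arctan(d/2f) we get f = d / (2·tan(α/2)).
With d = 28.2066 mm and α/2 = 53.3°, tan(α/2) ≈ 1.34160, so f ≈ 28.2066 / 2.68321 ≈ 10.5123 mm.

10.512 mm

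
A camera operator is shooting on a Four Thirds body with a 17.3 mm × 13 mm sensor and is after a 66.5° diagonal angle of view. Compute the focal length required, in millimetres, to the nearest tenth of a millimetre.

Sensor diagonal = √(17.3² + 13²) = √468.2900 ≈ 21.6400 mm.
From α = 2·arctan(d/2f) we get f = d / (2·tan(α/2)).
With d = 21.6400 mm and α/2 = 33.25°, tan(α/2) ≈ 0.65563, so f ≈ 21.6400 / 1.31126 ≈ 16.5032 mm.

16.5 mm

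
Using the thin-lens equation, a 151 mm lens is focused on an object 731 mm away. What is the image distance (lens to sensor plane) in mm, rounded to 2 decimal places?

1/dᵢ = 1/f − 1/dₒ = 1/151 − 1/731 = 0.0052545 mm⁻¹.
dᵢ = 1/0.0052545 ≈ 190.3121 mm.

190.31 mm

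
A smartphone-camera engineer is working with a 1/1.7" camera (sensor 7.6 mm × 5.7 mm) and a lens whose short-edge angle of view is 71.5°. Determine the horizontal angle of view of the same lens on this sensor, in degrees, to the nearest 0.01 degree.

87.65°

From the short-edge AOV: f = 5.7 / (2·tan(35.75°)) = 5.7 / 1.43979 ≈ 3.9589 mm.
Horizontal AOV = 2·arctan(7.6 / (2 × 3.9589)) = 2·arctan(0.95986) ≈ 87.6535°.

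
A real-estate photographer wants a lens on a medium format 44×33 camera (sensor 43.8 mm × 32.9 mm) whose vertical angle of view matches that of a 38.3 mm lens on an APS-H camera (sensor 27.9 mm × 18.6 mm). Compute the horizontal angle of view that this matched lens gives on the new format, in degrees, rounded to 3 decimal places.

35.829°

Equal vertical AOV ⇒ f₂ = f₁ · 32.9/18.6 = 38.3 × 1.76882 ≈ 67.7457 mm.
Horizontal AOV on the new format = 2·arctan(43.8 / (2 × 67.7457)) = 2·arctan(0.32327) ≈ 35.8287°.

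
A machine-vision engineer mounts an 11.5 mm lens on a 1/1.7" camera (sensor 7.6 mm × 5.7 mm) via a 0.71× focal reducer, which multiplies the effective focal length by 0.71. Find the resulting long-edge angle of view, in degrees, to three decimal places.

Effective focal length f = 11.5 × 0.71 = 8.165 mm.
α = 2·arctan(7.6 / (2 × 8.165)) = 2·arctan(0.46540) ≈ 49.9146°.

49.915°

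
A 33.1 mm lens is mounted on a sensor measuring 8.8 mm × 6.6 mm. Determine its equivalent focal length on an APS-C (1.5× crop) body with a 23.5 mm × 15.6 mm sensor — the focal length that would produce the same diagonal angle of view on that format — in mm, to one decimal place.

84.9 mm

Sensor diagonal = √(8.8² + 6.6²) = √121.0000 ≈ 11.0000 mm.
Sensor diagonal = √(23.5² + 15.6²) = √795.6100 ≈ 28.2066 mm.
Equal angle of view means equal diagonal/f ratio, so f₂ = f₁ · (diagonal₂/diagonal₁) = 33.1 × 28.2066/11.0000.
f₂ = 33.1 × 2.56423 ≈ 84.876 mm.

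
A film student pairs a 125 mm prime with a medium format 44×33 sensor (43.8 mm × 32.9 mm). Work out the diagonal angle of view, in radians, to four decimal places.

0.4314 rad

Sensor diagonal = √(43.8² + 32.9²) = √3000.8500 ≈ 54.7800 mm.
Angle of view α = 2·arctan(d/2f) with d = 54.7800 mm and f = 125 mm.
d/2f = 0.21912; arctan(0.21912) ≈ 0.2157 rad, so α ≈ 0.4314 rad.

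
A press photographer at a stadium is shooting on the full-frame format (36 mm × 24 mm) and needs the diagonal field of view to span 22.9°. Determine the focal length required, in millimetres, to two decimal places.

Sensor diagonal = √(36² + 24²) = √1872.0000 ≈ 43.2666 mm.
From α = 2·arctan(d/2f) we get f = d / (2·tan(α/2)).
With d = 43.2666 mm and α/2 = 11.45°, tan(α/2) ≈ 0.20254, so f ≈ 43.2666 / 0.40509 ≈ 106.8081 mm.

106.81 mm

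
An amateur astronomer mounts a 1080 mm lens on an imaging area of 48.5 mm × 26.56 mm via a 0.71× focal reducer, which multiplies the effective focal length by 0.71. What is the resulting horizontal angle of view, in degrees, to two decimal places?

Effective focal length f = 1080 × 0.71 = 766.8 mm.
α = 2·arctan(48.5 / (2 × 766.8)) = 2·arctan(0.03162) ≈ 3.6227°.

3.62°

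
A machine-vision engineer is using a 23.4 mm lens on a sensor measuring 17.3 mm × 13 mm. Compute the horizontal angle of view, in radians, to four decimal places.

0.7082 rad

Angle of view α = 2·arctan(w/2f) with w = 17.3 mm and f = 23.4 mm.
w/2f = 0.36966; arctan(0.36966) ≈ 0.3541 rad, so α ≈ 0.7082 rad.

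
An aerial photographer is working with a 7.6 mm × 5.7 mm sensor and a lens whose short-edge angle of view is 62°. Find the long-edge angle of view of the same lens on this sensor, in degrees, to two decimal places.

77.40°

From the short-edge AOV: f = 5.7 / (2·tan(31°)) = 5.7 / 1.20172 ≈ 4.7432 mm.
Long-edge AOV = 2·arctan(7.6 / (2 × 4.7432)) = 2·arctan(0.80115) ≈ 77.3998°.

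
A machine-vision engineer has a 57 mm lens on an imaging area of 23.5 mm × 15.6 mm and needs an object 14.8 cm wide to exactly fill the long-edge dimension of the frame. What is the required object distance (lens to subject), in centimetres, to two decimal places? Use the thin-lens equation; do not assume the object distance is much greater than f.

41.60 cm

W: 14.8 cm = 148 mm.
Magnification m = w/W = dᵢ/dₒ; combined with 1/f = 1/dₒ + 1/dᵢ this gives dₒ = f·(1 + W/w).
dₒ = 57 mm × (1 + 148/23.5) = 57 × 7.2979 ≈ 415.979 mm = 41.5979 cm.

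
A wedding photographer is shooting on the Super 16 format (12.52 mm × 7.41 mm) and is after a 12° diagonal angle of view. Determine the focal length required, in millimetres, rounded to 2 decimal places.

69.21 mm

Sensor diagonal = √(12.52² + 7.41²) = √211.6585 ≈ 14.5485 mm.
From α = 2·arctan(d/2f) we get f = d / (2·tan(α/2)).
With d = 14.5485 mm and α/2 = 6°, tan(α/2) ≈ 0.10510, so f ≈ 14.5485 / 0.21021 ≈ 69.2098 mm.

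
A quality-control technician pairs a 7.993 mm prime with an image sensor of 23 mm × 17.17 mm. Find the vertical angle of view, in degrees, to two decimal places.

94.09°

Angle of view α = 2·arctan(h/2f) with h = 17.17 mm and f = 7.993 mm.
h/2f = 1.07406; arctan(1.07406) ≈ 47.0452°, so α ≈ 94.0903°.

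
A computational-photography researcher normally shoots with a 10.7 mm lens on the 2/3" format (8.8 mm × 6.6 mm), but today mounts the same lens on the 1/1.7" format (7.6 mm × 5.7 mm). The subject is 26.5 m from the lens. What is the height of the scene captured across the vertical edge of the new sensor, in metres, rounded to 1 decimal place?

14.1 m

The focal length stays 10.7 mm; the relevant sensor dimension is now h = 5.7 mm. Object distance dₒ = 26.5 m = 26500 mm.
Thin-lens field height W = h·(dₒ − f)/f = 5.7 × (26500 − 10.7)/10.7 ≈ 14111.122 mm = 14.1111 m.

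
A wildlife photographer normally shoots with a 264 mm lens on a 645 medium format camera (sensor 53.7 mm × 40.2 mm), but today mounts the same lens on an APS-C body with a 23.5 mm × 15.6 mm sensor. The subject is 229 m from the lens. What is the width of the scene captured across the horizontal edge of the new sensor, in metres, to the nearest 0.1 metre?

The focal length stays 264 mm; the relevant sensor dimension is now w = 23.5 mm. Object distance dₒ = 229 m = 229000 mm.
Thin-lens field width W = w·(dₒ − f)/f = 23.5 × (229000 − 264)/264 ≈ 20360.970 mm = 20.361 m.

20.4 m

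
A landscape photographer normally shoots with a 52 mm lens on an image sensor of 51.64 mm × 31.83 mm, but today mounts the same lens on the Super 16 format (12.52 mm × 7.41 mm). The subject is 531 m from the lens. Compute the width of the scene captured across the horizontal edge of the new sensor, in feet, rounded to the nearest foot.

The focal length stays 52 mm; the relevant sensor dimension is now w = 12.52 mm. Object distance dₒ = 531 m = 531000 mm.
Thin-lens field width W = w·(dₒ − f)/f = 12.52 × (531000 − 52)/52 ≈ 127835.942 mm = 127835.942/304.8 ft = 419.409 ft.

419 ft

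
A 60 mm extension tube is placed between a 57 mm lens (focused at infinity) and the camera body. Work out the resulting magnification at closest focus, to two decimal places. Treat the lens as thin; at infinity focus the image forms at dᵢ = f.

The tube moves the image plane from f to f + e, so dᵢ = 57 + 60 = 117 mm. Focus is achieved when 1/f = 1/dₒ + 1/dᵢ, giving dₒ = 1/(1/f − 1/(f+e)).
Magnification m = dᵢ/dₒ = (f+e)·(1/f − 1/(f+e)) = e/f = 60/57 ≈ 1.0526.

1.05×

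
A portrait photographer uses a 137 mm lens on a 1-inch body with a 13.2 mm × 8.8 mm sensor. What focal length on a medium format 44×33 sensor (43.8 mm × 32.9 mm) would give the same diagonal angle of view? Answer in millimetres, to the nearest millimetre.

Sensor diagonal = √(13.2² + 8.8²) = √251.6800 ≈ 15.8644 mm.
Sensor diagonal = √(43.8² + 32.9²) = √3000.8500 ≈ 54.7800 mm.
Equal angle of view means equal diagonal/f ratio, so f₂ = f₁ · (diagonal₂/diagonal₁) = 137 × 54.7800/15.8644.
f₂ = 137 × 3.45301 ≈ 473.062 mm.

473 mm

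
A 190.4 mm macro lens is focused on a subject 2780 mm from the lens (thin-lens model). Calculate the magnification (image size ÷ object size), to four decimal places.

0.0735×

Thin lens: 1/f = 1/dₒ + 1/dᵢ → 1/dᵢ = 1/190.4 − 1/2780 = 0.0048924 mm⁻¹, so dᵢ ≈ 204.3991 mm.
Magnification m = dᵢ/dₒ = 204.3991/2780 ≈ 0.07352.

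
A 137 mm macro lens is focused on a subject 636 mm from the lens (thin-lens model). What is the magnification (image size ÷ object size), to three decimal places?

Thin lens: 1/f = 1/dₒ + 1/dᵢ → 1/dᵢ = 1/137 − 1/636 = 0.0057269 mm⁻¹, so dᵢ ≈ 174.6132 mm.
Magnification m = dᵢ/dₒ = 174.6132/636 ≈ 0.27455.

0.275×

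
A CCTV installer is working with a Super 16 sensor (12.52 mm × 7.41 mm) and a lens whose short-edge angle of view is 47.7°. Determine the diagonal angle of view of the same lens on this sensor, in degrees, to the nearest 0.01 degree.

81.92°

From the short-edge AOV: f = 7.41 / (2·tan(23.85°)) = 7.41 / 0.88419 ≈ 8.3805 mm.
Sensor diagonal = √(12.52² + 7.41²) = √211.6585 ≈ 14.5485 mm.
Diagonal AOV = 2·arctan(14.5485 / (2 × 8.3805)) = 2·arctan(0.86799) ≈ 81.9154°.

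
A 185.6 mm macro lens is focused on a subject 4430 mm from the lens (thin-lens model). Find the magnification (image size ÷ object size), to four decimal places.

Thin lens: 1/f = 1/dₒ + 1/dᵢ → 1/dᵢ = 1/185.6 − 1/4430 = 0.0051622 mm⁻¹, so dᵢ ≈ 193.7160 mm.
Magnification m = dᵢ/dₒ = 193.7160/4430 ≈ 0.04373.

0.0437×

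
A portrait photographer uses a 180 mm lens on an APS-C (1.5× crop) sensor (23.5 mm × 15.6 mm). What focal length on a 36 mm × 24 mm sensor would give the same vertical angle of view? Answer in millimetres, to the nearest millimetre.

Equal angle of view means equal height/f ratio, so f₂ = f₁ · (height₂/height₁) = 180 × 24/15.6.
f₂ = 180 × 1.53846 ≈ 276.923 mm.

277 mm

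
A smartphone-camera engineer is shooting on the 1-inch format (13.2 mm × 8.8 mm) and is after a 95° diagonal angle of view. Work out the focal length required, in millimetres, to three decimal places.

Sensor diagonal = √(13.2² + 8.8²) = √251.6800 ≈ 15.8644 mm.
From α = 2·arctan(d/2f) we get f = d / (2·tan(α/2)).
With d = 15.8644 mm and α/2 = 47.5°, tan(α/2) ≈ 1.09131, so f ≈ 15.8644 / 2.18262 ≈ 7.2685 mm.

7.269 mm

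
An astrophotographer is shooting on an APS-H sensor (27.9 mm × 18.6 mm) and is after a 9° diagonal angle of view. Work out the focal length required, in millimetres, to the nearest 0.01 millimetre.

Sensor diagonal = √(27.9² + 18.6²) = √1124.3700 ≈ 33.5316 mm.
From α = 2·arctan(d/2f) we get f = d / (2·tan(α/2)).
With d = 33.5316 mm and α/2 = 4.5°, tan(α/2) ≈ 0.07870, so f ≈ 33.5316 / 0.15740 ≈ 213.0299 mm.

213.03 mm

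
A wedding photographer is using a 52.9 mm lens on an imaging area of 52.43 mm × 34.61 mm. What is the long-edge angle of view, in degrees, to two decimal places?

Angle of view α = 2·arctan(w/2f) with w = 52.43 mm and f = 52.9 mm.
w/2f = 0.49556; arctan(0.49556) ≈ 26.3611°, so α ≈ 52.7221°.

52.72°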